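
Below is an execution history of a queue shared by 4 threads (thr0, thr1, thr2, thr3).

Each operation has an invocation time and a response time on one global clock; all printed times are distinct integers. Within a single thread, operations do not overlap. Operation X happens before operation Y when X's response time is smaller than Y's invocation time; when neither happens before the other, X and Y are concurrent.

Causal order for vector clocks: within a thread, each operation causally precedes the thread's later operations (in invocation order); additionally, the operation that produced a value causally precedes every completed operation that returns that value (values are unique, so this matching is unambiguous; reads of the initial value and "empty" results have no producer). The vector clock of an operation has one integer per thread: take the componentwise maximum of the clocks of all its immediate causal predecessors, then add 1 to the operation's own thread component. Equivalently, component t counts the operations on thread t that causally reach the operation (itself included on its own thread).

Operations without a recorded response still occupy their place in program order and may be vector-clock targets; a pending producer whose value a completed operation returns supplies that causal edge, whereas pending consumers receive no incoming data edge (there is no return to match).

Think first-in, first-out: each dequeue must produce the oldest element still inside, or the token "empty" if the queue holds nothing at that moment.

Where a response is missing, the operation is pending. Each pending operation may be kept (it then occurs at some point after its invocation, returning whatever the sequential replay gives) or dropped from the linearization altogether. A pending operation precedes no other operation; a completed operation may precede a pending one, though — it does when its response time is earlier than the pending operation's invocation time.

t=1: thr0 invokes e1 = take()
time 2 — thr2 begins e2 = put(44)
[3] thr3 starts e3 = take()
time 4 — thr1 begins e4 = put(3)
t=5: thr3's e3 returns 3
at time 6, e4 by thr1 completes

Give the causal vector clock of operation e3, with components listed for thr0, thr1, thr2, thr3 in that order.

VC(e2, invoked at 2): no causal predecessors; +1 on thr2 → (0, 0, 1, 0)
VC(e4, invoked at 4): no causal predecessors; +1 on thr1 → (0, 1, 0, 0)
VC(e1, invoked at 1): no causal predecessors; +1 on thr0 → (1, 0, 0, 0)
VC(e3, invoked at 3): max of VC(e4)=(0, 1, 0, 0), then +1 on thread thr3 → (0, 1, 0, 1)
target: VC(e3) = (0, 1, 0, 1)

(0, 1, 0, 1)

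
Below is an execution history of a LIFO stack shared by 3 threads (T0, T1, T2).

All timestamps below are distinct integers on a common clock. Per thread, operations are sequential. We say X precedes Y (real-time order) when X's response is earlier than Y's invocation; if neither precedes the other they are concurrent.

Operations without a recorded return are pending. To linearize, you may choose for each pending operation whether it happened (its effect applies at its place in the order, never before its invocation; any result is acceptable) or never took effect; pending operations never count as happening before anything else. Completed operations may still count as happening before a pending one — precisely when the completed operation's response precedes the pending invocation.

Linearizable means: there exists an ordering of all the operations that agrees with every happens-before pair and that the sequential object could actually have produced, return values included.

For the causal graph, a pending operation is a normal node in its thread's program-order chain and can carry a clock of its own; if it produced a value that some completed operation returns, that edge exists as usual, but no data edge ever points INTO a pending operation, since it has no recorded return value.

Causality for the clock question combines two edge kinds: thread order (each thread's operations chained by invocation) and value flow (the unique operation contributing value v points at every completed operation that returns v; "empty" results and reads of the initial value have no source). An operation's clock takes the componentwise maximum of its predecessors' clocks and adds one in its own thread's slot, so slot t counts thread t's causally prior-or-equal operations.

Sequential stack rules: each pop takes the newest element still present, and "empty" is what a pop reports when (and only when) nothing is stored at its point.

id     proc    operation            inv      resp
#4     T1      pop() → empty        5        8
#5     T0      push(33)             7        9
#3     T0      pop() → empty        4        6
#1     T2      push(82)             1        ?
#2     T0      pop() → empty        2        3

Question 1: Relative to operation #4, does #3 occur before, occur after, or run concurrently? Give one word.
Answer: concurrent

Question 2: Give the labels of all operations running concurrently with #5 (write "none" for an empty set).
Answer: #1, #4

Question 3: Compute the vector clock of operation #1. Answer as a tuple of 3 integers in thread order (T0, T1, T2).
Answer: (0, 0, 1)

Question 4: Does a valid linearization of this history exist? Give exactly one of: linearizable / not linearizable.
linearizable

witness order: #2, #3, #4, #1, #5
1. #2 pop() → empty, leaving stack <>
2. #3 pop() → empty, leaving stack <>
3. #4 pop() → empty, leaving stack <>
4. #1 push(82) (pending, included), leaving stack <82>
5. #5 push(33), leaving stack <82,33>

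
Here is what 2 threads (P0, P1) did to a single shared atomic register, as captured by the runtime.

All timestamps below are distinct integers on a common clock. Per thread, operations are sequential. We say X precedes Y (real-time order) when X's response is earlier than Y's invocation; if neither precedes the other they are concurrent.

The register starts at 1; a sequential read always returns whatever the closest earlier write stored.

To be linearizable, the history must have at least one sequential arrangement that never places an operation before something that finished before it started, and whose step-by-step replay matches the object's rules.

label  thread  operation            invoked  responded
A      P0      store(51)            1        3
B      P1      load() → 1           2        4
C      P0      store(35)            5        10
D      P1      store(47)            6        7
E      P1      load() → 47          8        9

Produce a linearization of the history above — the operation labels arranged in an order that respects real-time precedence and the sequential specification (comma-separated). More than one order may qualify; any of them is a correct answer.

1. B load() → 1, leaving value 1
2. A store(51), leaving value 51
3. C store(35), leaving value 35
4. D store(47), leaving value 47
5. E load() → 47, leaving value 47

B, A, C, D, E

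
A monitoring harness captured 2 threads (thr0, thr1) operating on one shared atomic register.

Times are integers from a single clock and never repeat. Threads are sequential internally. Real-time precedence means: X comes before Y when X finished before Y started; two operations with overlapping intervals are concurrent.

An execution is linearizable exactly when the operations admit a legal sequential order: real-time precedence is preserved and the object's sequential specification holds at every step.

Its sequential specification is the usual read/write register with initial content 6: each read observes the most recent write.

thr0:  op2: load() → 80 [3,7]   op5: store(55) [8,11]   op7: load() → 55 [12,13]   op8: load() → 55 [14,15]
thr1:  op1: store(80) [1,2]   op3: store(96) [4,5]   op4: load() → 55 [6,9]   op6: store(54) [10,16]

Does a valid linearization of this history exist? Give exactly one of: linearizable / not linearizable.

one valid linearization: op1, op2, op3, op5, op4, op7, op8, op6
after step 1 (op1 store(80)): value 80
after step 2 (op2 load() → 80): value 80
after step 3 (op3 store(96)): value 96
after step 4 (op5 store(55)): value 55
after step 5 (op4 load() → 55): value 55
after step 6 (op7 load() → 55): value 55
after step 7 (op8 load() → 55): value 55
after step 8 (op6 store(54)): value 54

linearizable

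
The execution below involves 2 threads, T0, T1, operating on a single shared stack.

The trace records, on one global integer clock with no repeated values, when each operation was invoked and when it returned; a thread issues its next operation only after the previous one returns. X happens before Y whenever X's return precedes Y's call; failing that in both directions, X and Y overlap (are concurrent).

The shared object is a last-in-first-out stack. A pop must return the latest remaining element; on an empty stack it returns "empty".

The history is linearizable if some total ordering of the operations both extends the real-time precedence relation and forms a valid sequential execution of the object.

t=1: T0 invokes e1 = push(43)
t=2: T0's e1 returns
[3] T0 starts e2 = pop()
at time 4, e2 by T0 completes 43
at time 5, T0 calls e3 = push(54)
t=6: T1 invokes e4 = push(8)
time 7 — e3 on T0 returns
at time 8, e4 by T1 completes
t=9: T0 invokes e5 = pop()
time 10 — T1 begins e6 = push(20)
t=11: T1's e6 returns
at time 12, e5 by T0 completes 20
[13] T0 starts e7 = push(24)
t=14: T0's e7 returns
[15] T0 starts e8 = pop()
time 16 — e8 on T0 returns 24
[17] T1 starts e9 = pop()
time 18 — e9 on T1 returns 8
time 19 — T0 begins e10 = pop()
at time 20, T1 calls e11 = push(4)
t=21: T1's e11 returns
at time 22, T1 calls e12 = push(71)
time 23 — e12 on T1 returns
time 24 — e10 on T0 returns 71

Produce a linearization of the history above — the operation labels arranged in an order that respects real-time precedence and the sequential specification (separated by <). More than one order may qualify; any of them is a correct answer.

1. e1 push(43), leaving stack <43>
2. e2 pop() → 43, leaving stack <>
3. e3 push(54), leaving stack <54>
4. e4 push(8), leaving stack <54,8>
5. e6 push(20), leaving stack <54,8,20>
6. e5 pop() → 20, leaving stack <54,8>
7. e7 push(24), leaving stack <54,8,24>
8. e8 pop() → 24, leaving stack <54,8>
9. e9 pop() → 8, leaving stack <54>
10. e11 push(4), leaving stack <54,4>
11. e12 push(71), leaving stack <54,4,71>
12. e10 pop() → 71, leaving stack <54,4>

e1 < e2 < e3 < e4 < e6 < e5 < e7 < e8 < e9 < e11 < e12 < e10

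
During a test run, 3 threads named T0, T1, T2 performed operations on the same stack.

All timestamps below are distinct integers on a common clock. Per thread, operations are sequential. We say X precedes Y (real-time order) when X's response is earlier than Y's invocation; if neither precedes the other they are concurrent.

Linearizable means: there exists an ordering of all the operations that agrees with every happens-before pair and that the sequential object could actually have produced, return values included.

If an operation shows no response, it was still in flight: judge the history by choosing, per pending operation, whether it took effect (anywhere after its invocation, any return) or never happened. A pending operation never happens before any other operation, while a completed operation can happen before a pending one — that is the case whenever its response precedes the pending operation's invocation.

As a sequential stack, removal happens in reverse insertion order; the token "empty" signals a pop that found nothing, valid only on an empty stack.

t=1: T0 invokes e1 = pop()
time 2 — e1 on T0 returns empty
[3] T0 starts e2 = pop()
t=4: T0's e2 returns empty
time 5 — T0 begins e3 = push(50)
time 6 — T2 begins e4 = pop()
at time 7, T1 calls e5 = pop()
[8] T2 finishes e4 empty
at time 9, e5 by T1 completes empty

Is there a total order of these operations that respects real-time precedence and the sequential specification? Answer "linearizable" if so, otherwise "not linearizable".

linearizable

witness order: e1, e2, e4, e5
1. e1 pop() → empty, leaving stack <>
2. e2 pop() → empty, leaving stack <>
3. e4 pop() → empty, leaving stack <>
4. e5 pop() → empty, leaving stack <>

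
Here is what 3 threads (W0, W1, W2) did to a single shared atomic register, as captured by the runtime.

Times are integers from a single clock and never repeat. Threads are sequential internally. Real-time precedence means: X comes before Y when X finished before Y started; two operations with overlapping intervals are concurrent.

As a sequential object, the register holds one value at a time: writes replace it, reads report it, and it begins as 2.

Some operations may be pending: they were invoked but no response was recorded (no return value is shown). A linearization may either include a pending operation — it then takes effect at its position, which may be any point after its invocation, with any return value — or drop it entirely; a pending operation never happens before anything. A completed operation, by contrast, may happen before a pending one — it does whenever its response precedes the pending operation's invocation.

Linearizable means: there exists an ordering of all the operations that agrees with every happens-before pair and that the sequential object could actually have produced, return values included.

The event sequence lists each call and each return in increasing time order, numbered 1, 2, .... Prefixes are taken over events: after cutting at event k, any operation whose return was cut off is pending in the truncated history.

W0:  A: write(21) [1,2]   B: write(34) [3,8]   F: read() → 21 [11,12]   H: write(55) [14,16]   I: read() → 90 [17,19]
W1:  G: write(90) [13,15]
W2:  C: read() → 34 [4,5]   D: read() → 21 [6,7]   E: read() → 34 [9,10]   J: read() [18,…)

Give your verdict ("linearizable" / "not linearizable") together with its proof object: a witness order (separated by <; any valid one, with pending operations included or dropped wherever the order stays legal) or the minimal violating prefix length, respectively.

events 1..6 are fine; event 7 — the response of D at time 7 — makes the prefix non-linearizable
exhaustive check: the 3 completed atomic register ops admit one real-time order; illegal
include/drop combinations of the 1 pending operation (B) were all tried; none helps
for example A, C, D (pending dropped) fails at step 2: C read() → 34 is not legal there

not linearizable — minimal violating prefix: 7 events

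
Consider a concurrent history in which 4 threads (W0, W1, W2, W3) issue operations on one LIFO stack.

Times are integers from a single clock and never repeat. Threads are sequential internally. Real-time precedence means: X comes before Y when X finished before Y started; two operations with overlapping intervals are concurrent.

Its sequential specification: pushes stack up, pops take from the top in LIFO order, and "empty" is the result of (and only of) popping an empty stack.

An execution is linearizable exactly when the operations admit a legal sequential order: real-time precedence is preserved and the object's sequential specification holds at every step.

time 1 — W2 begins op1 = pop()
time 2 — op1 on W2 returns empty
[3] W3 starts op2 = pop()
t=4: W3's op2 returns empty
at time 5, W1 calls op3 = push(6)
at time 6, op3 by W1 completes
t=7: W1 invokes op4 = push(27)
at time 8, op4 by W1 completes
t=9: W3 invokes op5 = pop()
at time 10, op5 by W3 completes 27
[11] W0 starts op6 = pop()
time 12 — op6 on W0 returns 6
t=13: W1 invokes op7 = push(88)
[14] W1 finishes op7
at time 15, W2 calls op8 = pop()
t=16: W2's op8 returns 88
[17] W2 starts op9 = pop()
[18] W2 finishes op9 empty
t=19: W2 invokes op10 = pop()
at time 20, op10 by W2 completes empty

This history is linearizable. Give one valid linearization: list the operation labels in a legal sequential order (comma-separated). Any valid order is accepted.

step 1: op1 pop() → empty — stack <>
step 2: op2 pop() → empty — stack <>
step 3: op3 push(6) — stack <6>
step 4: op4 push(27) — stack <6,27>
step 5: op5 pop() → 27 — stack <6>
step 6: op6 pop() → 6 — stack <>
step 7: op7 push(88) — stack <88>
step 8: op8 pop() → 88 — stack <>
step 9: op9 pop() → empty — stack <>
step 10: op10 pop() → empty — stack <>

op1, op2, op3, op4, op5, op6, op7, op8, op9, op10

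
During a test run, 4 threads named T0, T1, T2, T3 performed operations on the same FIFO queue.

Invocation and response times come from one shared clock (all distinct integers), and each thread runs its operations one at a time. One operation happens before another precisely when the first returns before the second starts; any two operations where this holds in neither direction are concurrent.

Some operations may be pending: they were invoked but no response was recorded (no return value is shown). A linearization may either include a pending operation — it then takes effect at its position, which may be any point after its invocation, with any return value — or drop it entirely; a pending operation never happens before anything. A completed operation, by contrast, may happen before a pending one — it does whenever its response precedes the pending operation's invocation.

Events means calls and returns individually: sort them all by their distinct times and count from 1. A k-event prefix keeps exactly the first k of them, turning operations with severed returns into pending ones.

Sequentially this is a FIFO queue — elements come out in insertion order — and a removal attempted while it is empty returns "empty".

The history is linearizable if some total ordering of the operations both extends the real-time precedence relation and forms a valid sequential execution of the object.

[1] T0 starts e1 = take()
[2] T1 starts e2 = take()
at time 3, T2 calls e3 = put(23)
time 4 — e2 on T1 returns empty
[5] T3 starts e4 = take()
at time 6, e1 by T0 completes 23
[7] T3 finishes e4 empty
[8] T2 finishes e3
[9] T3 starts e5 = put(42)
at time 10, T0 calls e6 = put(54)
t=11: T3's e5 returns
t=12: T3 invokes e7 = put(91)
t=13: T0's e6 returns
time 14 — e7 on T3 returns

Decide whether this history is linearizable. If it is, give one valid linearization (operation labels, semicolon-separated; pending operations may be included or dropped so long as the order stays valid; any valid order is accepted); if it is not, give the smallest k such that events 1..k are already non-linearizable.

1. e2 take() → empty, leaving queue <>
2. e3 put(23), leaving queue <23>
3. e1 take() → 23, leaving queue <>
4. e4 take() → empty, leaving queue <>
5. e5 put(42), leaving queue <42>
6. e6 put(54), leaving queue <42,54>
7. e7 put(91), leaving queue <42,54,91>

linearizable — witness: e2; e3; e1; e4; e5; e6; e7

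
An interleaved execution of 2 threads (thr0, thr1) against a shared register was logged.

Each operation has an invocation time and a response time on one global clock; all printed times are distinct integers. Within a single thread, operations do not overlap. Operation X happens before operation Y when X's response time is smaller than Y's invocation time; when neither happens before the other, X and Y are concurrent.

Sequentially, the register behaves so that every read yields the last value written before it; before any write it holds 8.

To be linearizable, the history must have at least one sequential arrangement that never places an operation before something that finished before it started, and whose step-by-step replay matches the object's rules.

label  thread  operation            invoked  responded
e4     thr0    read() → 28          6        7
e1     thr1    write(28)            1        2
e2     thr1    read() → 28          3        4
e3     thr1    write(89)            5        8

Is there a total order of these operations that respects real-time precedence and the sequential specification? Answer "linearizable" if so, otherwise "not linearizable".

linearizable

a witness: e1, e2, e4, e3
step 1: e1 write(28) — value 28
step 2: e2 read() → 28 — value 28
step 3: e4 read() → 28 — value 28
step 4: e3 write(89) — value 89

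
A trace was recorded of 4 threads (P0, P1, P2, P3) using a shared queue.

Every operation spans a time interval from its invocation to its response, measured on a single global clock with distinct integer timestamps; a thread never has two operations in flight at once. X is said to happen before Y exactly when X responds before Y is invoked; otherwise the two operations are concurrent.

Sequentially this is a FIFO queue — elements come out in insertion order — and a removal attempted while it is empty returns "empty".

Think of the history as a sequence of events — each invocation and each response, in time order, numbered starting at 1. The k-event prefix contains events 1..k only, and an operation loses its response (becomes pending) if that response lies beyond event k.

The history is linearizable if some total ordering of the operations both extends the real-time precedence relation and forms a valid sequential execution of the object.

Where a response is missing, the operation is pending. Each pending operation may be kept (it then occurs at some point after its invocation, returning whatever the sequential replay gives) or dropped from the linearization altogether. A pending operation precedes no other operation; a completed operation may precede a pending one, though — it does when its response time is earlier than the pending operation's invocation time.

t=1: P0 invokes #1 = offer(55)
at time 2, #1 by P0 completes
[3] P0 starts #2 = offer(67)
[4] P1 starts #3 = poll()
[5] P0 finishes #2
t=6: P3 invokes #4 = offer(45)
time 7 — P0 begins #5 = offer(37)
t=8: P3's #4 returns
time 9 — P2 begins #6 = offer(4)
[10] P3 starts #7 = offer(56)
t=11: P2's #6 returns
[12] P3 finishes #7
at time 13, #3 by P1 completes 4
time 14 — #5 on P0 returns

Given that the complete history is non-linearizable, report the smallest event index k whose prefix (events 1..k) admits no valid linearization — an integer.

13

one valid order for events 1..12 is #1, #2, #3, #4, #5, #6, #7:
step 1: #1 offer(55) — queue <55>
step 2: #2 offer(67) — queue <55,67>
step 3: #3 poll() (pending, included) — queue <67>
step 4: #4 offer(45) — queue <67,45>
step 5: #5 offer(37) (pending, included) — queue <67,45,37>
step 6: #6 offer(4) — queue <67,45,37,4>
step 7: #7 offer(56) — queue <67,45,37,4,56>
event 13 — #3's response, time 13 — after it, nothing linearizes
no escape via the 1 pending operation (#5): every completion choice fails
e.g. #1, #2, #3, #4, #6, #7 (pending dropped): illegal at step 3, since #3 poll() → 4 cannot apply there
e.g. #1, #2, #3, #4, #7, #6 (pending dropped): illegal at step 3, since #3 poll() → 4 cannot apply there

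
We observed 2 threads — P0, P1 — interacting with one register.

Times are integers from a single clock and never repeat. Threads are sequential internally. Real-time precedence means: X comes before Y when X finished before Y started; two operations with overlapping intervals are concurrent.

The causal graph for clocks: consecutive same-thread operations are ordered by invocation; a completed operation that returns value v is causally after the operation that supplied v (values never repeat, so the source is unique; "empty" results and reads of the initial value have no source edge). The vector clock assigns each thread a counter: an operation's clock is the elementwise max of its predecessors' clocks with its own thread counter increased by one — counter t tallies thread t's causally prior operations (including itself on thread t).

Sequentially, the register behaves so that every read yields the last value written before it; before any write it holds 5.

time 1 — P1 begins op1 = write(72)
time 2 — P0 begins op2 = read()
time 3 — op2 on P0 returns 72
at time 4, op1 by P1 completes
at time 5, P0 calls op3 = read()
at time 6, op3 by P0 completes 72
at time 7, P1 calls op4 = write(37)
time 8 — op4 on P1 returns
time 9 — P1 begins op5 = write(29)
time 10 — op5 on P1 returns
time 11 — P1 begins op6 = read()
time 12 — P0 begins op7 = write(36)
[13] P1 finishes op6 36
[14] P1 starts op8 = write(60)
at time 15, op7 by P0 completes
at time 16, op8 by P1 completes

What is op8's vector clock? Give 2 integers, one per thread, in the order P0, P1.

(3, 5)

op1 (invocation 1): nothing precedes it; P1's component alone gives (0, 1)
from VC(op1)=(0, 1), op4 (invoked 7) maxes components and bumps P1 → (0, 2)
from VC(op1)=(0, 1), op2 (invoked 2) maxes components and bumps P0 → (1, 1)
from VC(op4)=(0, 2), op5 (invoked 9) maxes components and bumps P1 → (0, 3)
from VC(op1)=(0, 1), VC(op2)=(1, 1), op3 (invoked 5) maxes components and bumps P0 → (2, 1)
from VC(op3)=(2, 1), op7 (invoked 12) maxes components and bumps P0 → (3, 1)
from VC(op5)=(0, 3), VC(op7)=(3, 1), op6 (invoked 11) maxes components and bumps P1 → (3, 4)
from VC(op6)=(3, 4), op8 (invoked 14) maxes components and bumps P1 → (3, 5)
target: VC(op8) = (3, 5)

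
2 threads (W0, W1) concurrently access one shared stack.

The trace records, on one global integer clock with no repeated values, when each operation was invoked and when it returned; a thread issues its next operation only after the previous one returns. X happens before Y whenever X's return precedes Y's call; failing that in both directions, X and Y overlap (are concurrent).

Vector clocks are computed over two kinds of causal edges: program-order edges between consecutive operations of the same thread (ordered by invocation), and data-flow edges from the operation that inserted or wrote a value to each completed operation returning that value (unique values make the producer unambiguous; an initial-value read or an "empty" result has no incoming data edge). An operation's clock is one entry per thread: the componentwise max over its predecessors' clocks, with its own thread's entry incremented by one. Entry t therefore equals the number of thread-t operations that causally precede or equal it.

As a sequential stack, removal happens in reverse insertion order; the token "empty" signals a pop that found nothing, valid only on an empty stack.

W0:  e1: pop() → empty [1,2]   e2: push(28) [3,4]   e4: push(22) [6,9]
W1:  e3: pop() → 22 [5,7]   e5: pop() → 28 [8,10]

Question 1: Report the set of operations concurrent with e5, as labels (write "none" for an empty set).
Answer: e4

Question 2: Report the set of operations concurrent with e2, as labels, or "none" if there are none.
Answer: none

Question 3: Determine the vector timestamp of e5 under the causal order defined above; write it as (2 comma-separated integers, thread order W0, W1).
Answer: (3, 2)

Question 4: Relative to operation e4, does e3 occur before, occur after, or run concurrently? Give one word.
Answer: concurrent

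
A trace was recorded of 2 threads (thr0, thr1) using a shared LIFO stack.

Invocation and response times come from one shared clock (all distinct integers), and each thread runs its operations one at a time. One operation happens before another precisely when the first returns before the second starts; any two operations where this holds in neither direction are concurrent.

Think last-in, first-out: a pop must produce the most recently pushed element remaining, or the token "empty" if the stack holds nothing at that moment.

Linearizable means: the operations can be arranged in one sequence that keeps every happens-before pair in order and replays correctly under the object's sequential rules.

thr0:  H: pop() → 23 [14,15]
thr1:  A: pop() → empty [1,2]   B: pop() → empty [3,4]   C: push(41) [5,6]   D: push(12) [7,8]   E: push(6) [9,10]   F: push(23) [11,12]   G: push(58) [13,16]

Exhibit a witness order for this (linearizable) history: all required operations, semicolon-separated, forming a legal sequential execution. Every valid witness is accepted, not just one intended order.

A; B; C; D; E; F; H; G

step 1: A pop() → empty — stack <>
step 2: B pop() → empty — stack <>
step 3: C push(41) — stack <41>
step 4: D push(12) — stack <41,12>
step 5: E push(6) — stack <41,12,6>
step 6: F push(23) — stack <41,12,6,23>
step 7: H pop() → 23 — stack <41,12,6>
step 8: G push(58) — stack <41,12,6,58>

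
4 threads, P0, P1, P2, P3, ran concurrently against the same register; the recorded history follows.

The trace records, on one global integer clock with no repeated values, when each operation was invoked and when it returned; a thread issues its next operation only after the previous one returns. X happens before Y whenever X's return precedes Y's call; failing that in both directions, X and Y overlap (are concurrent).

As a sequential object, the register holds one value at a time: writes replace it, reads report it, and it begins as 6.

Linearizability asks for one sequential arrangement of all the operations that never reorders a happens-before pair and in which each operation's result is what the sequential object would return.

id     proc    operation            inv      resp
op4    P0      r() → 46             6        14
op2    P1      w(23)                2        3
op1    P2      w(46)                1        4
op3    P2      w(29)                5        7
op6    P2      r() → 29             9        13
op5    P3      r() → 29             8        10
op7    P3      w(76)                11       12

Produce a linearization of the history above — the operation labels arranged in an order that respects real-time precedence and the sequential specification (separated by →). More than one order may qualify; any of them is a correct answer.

1. op2 w(23), leaving value 23
2. op1 w(46), leaving value 46
3. op4 r() → 46, leaving value 46
4. op3 w(29), leaving value 29
5. op5 r() → 29, leaving value 29
6. op6 r() → 29, leaving value 29
7. op7 w(76), leaving value 76

op2 → op1 → op4 → op3 → op5 → op6 → op7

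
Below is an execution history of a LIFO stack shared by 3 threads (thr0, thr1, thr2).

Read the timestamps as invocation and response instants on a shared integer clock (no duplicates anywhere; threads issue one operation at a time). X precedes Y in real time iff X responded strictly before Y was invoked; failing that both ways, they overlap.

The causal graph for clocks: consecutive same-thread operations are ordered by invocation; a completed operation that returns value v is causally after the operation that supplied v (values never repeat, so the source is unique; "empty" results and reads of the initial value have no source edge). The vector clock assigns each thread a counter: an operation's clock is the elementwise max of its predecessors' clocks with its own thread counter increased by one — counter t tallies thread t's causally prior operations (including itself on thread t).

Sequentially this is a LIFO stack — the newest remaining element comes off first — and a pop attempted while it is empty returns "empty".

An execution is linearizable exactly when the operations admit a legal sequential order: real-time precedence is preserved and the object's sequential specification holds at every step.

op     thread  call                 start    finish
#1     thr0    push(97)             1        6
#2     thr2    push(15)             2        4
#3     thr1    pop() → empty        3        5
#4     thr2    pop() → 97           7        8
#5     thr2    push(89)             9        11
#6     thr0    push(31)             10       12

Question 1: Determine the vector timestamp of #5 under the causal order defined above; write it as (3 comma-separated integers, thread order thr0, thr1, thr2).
#2 (invocation 2): nothing precedes it; thr2's component alone gives (0, 0, 1)
#3 (invocation 3): nothing precedes it; thr1's component alone gives (0, 1, 0)
#1 (invocation 1): nothing precedes it; thr0's component alone gives (1, 0, 0)
invoked at 10, #6 merges VC(#1)=(1, 0, 0) and bumps thr0's slot → (2, 0, 0)
invoked at 7, #4 merges VC(#1)=(1, 0, 0), VC(#2)=(0, 0, 1) and bumps thr2's slot → (1, 0, 2)
invoked at 9, #5 merges VC(#4)=(1, 0, 2) and bumps thr2's slot → (1, 0, 3)
target: VC(#5) = (1, 0, 3)

(1, 0, 3)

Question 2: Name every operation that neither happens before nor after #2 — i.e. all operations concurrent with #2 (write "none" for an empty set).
overlap test against #2 [2,4]: concurrent iff the interval meets 2..4
#1 [1,6]: concurrent
#3 [3,5]: concurrent
#4 [7,8]: after
#5 [9,11]: after
#6 [10,12]: after

#1, #3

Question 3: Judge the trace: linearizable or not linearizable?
one valid linearization: #3, #2, #1, #4, #5, #6
after step 1 (#3 pop() → empty): stack <>
after step 2 (#2 push(15)): stack <15>
after step 3 (#1 push(97)): stack <15,97>
after step 4 (#4 pop() → 97): stack <15>
after step 5 (#5 push(89)): stack <15,89>
after step 6 (#6 push(31)): stack <15,89,31>

linearizable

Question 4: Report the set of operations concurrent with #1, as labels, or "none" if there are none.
#1 runs from 1 to 6; window-overlapping ops are concurrent
#2 [2,4]: concurrent
#3 [3,5]: concurrent
#4 [7,8]: after
#5 [9,11]: after
#6 [10,12]: after

#2, #3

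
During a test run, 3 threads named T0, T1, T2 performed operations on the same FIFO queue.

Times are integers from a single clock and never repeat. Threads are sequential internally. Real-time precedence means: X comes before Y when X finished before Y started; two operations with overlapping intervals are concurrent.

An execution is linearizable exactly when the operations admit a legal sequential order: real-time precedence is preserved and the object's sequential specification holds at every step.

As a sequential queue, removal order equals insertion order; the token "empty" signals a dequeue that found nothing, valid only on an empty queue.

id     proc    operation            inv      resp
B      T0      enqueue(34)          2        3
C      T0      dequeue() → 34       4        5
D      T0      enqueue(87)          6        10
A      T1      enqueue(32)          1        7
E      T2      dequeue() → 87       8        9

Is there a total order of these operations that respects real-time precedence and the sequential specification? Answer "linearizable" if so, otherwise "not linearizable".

linearizable

one valid linearization: B, C, D, A, E
step 1: B enqueue(34) — queue <34>
step 2: C dequeue() → 34 — queue <>
step 3: D enqueue(87) — queue <87>
step 4: A enqueue(32) — queue <87,32>
step 5: E dequeue() → 87 — queue <32>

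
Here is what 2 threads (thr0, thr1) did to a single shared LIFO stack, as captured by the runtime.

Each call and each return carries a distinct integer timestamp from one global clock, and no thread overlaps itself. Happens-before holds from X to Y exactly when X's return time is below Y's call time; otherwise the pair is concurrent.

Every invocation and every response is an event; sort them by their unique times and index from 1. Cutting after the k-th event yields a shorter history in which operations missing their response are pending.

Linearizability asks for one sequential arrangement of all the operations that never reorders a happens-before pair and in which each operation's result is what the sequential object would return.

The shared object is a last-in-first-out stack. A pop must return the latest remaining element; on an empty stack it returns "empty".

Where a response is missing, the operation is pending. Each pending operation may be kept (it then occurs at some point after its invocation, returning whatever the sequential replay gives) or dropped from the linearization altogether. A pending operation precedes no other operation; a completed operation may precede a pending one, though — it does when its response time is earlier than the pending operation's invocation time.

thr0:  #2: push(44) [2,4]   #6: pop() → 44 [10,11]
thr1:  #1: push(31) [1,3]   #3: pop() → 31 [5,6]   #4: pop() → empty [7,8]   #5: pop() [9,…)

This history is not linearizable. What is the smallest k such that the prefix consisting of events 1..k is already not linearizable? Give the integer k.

events 1..7 are linearizable; a witness order is #2, #1, #3:
step 1: #2 push(44) — stack <44>
step 2: #1 push(31) — stack <44,31>
step 3: #3 pop() → 31 — stack <44>
include event 8 — #4 responding at 8 — and every candidate order breaks
one such order, #1, #2, #3, #4, breaks at step 3 where #3 pop() → 31 is illegal
one such order, #2, #1, #3, #4, breaks at step 4 where #4 pop() → empty is illegal

8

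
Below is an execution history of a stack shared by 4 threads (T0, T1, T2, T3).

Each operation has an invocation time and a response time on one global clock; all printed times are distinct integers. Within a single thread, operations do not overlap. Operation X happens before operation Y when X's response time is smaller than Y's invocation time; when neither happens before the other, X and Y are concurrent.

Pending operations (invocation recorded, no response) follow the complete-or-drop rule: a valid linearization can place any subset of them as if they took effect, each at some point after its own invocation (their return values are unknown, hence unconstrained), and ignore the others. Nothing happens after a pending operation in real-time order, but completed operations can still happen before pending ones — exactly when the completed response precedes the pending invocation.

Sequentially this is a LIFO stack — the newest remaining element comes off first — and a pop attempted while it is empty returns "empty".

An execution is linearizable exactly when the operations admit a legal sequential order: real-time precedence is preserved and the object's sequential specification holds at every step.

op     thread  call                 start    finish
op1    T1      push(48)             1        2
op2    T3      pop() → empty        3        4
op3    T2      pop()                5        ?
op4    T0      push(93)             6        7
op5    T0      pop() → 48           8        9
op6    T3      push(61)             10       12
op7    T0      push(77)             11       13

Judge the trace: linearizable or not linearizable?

the violation lands at event 4, op2's response at time 4: events 1..3 linearize, events 1..4 do not
exactly one order of the 2 completed ops respects real time; the stack replay fails
sample order op1, op2 stalls at step 2 — op2 pop() → empty has no legal effect

not linearizable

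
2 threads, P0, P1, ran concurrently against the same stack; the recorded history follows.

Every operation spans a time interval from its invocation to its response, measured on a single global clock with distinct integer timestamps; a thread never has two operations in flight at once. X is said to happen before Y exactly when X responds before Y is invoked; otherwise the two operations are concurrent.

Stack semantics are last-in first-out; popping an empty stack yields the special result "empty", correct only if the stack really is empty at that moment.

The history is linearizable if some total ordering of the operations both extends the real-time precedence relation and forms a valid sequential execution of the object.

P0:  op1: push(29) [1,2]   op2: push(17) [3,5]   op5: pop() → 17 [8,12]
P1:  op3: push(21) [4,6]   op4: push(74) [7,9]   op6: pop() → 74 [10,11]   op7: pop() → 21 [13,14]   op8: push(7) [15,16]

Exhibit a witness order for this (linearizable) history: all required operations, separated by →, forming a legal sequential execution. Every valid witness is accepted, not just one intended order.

op1 → op3 → op2 → op4 → op6 → op5 → op7 → op8

1. op1 push(29), leaving stack <29>
2. op3 push(21), leaving stack <29,21>
3. op2 push(17), leaving stack <29,21,17>
4. op4 push(74), leaving stack <29,21,17,74>
5. op6 pop() → 74, leaving stack <29,21,17>
6. op5 pop() → 17, leaving stack <29,21>
7. op7 pop() → 21, leaving stack <29>
8. op8 push(7), leaving stack <29,7>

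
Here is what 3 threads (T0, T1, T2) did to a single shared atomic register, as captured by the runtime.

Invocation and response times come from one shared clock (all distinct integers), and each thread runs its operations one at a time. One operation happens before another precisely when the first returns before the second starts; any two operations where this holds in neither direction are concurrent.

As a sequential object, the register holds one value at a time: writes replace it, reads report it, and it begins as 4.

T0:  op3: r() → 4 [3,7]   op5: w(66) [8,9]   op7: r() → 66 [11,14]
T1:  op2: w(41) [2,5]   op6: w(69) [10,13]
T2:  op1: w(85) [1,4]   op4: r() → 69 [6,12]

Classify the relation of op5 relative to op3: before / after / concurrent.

op5 spans [8,9], op3 spans [3,7]
resp(op3)=7 < inv(op5)=8

after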